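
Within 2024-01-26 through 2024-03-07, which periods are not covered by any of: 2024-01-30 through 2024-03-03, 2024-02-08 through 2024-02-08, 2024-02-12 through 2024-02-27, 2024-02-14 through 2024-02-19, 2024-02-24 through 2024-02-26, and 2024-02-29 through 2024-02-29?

2024-01-26 through 2024-01-29, 2024-03-04 through 2024-03-07

After merging, the occupied span is 2024-01-30 through 2024-03-03.
Uncovered inside 2024-01-26 through 2024-03-07: 2024-01-26 through 2024-01-29, 2024-03-04 through 2024-03-07.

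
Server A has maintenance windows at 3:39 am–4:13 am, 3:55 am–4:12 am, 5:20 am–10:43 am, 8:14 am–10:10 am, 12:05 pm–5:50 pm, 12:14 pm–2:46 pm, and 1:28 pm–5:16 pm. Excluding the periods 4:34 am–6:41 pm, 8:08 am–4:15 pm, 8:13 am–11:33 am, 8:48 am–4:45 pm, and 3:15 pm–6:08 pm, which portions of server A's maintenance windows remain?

3:39 am-4:13 am

A, merged: 3:39 am-4:13 am, 5:20 am-10:43 am, 12:05 pm-5:50 pm.
B, merged: 4:34 am-6:41 pm.
3:39 am-4:13 am: nothing removed.
5:20 am-10:43 am: entirely removed.
12:05 pm-5:50 pm: entirely removed.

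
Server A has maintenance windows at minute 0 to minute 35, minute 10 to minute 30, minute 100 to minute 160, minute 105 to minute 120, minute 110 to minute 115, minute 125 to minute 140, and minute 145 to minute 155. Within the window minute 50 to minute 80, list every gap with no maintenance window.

minute 50 to minute 80

After merging, the occupied span is minute 0 to minute 35, minute 100 to minute 160.
Complement within minute 50 to minute 80: minute 50 to minute 80.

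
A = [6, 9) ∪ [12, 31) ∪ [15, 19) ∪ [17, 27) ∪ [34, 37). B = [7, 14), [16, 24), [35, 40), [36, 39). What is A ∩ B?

[7, 9) ∪ [12, 14) ∪ [16, 24) ∪ [35, 37)

First set merges to [6, 9), [12, 31), [34, 37).
Second set merges to [7, 14), [16, 24), [35, 40).
[6, 9) meets the second set on [7, 9).
[12, 31) meets the second set on [12, 14), [16, 24).
[34, 37) meets the second set on [35, 37).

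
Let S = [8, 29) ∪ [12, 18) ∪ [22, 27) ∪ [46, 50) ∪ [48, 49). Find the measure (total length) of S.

Merged: [8, 29), [46, 50).
Lengths: 21 + 4 = 25.

25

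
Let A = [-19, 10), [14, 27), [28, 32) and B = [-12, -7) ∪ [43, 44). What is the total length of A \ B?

41

A \ B = [-19, -12), [-7, 10), [14, 27), [28, 32).
Total: 7 + 17 + 13 + 4 = 41.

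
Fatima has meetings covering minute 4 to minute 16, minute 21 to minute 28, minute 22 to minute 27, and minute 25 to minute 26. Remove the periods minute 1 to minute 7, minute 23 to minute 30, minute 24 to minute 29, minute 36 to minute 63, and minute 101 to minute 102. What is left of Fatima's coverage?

A, merged: minute 4 to minute 16, minute 21 to minute 28.
B, merged: minute 1 to minute 7, minute 23 to minute 30, minute 36 to minute 63, minute 101 to minute 102.
minute 4 to minute 16 with B removed leaves minute 7 to minute 16.
minute 21 to minute 28 with B removed leaves minute 21 to minute 23.

minute 7 to minute 16, minute 21 to minute 23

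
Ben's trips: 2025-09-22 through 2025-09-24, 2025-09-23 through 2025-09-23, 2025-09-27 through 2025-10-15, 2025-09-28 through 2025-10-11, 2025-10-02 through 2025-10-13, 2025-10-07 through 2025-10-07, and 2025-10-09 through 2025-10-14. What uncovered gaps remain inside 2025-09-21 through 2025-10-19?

Covered (merged): 2025-09-22 through 2025-09-24, 2025-09-27 through 2025-10-15.
Uncovered inside 2025-09-21 through 2025-10-19: 2025-09-21 through 2025-09-21, 2025-09-25 through 2025-09-26, 2025-10-16 through 2025-10-19.

2025-09-21 through 2025-09-21, 2025-09-25 through 2025-09-26, 2025-10-16 through 2025-10-19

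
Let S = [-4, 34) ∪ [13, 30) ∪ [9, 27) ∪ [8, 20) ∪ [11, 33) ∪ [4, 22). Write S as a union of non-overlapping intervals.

Sort by start: [-4, 34), [4, 22), [8, 20), [9, 27), [11, 33), [13, 30).
[4, 22) overlaps/touches [-4, 34) → extend to [-4, 34).
[8, 20) overlaps/touches [-4, 34) → extend to [-4, 34).
[9, 27) overlaps/touches [-4, 34) → extend to [-4, 34).
[11, 33) overlaps/touches [-4, 34) → extend to [-4, 34).
[13, 30) overlaps/touches [-4, 34) → extend to [-4, 34).

[-4, 34)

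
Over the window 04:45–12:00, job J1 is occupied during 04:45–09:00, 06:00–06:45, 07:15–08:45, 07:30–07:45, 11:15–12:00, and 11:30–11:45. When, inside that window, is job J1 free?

09:00–11:15

Covered (merged): 04:45–09:00, 11:15–12:00.
Uncovered inside 04:45–12:00: 09:00–11:15.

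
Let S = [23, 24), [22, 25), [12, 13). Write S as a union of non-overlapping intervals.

Sort by start: [12, 13), [22, 25), [23, 24).
[22, 25) is disjoint → start new block.
[23, 24) overlaps/touches [22, 25) → extend to [22, 25).

[12, 13) ∪ [22, 25)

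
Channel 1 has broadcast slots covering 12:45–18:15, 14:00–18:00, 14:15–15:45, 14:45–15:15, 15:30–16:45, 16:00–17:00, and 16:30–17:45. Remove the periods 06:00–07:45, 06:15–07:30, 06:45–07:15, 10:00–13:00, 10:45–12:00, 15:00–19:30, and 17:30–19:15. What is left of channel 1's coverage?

First set merges to 12:45–18:15.
Second set merges to 06:00–07:45, 10:00–13:00, 15:00–19:30.
12:45–18:15 with B removed leaves 13:00–15:00.

13:00–15:00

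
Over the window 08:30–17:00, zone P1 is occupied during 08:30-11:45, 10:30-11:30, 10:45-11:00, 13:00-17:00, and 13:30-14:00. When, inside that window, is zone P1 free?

After merging, the occupied span is 08:30–11:45, 13:00–17:00.
Uncovered inside 08:30–17:00: 11:45–13:00.

11:45–13:00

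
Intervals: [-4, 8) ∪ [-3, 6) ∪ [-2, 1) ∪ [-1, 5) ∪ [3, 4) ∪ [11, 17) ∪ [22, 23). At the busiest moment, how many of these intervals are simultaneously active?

At -1, 4 of the intervals are simultaneously active.
No point has more.

4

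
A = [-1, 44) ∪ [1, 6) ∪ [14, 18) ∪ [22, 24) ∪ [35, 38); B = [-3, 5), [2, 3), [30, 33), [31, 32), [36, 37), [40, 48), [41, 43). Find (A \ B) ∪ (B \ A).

First set merges to [-1, 44).
Second set merges to [-3, 5), [30, 33), [36, 37), [40, 48).
A but not B: [5, 30), [33, 36), [37, 40).
B but not A: [-3, -1), [44, 48).
Combining gives A △ B.

[-3, -1) ∪ [5, 30) ∪ [33, 36) ∪ [37, 40) ∪ [44, 48)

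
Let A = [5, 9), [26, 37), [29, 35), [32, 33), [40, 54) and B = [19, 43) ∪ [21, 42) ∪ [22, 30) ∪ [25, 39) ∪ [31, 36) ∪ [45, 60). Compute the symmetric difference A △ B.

A, merged: [5, 9), [26, 37), [40, 54).
B, merged: [19, 43), [45, 60).
A \ B = [5, 9), [43, 45).
B \ A = [19, 26), [37, 40), [54, 60).
Union of the two gives the symmetric difference.

[5, 9) ∪ [19, 26) ∪ [37, 40) ∪ [43, 45) ∪ [54, 60)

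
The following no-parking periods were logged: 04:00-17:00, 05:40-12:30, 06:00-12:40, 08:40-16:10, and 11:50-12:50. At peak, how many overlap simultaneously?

Walk the sorted start/end points keeping a running depth.
The depth first hits 5 at 11:50.

5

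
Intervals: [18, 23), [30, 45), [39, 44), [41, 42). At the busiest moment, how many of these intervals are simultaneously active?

3

At 41, 3 of the intervals are simultaneously active.
No point has more.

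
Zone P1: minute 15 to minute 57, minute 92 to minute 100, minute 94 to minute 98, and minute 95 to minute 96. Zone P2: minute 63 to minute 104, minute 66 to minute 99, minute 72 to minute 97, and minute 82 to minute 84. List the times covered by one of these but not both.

First set merges to minute 15 to minute 57, minute 92 to minute 100.
Second set merges to minute 63 to minute 104.
A but not B: minute 15 to minute 57.
B but not A: minute 63 to minute 92, minute 100 to minute 104.
Combining gives A △ B.

minute 15 to minute 57, minute 63 to minute 92, minute 100 to minute 104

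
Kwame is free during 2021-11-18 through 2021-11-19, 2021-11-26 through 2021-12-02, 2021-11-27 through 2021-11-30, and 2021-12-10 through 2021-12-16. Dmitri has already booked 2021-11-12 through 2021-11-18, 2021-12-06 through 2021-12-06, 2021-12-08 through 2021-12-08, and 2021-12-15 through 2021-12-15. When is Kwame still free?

First set merges to 2021-11-18 through 2021-11-19, 2021-11-26 through 2021-12-02, 2021-12-10 through 2021-12-16.
2021-11-18 through 2021-11-19 \ B = 2021-11-19 through 2021-11-19.
2021-11-26 through 2021-12-02: nothing removed.
2021-12-10 through 2021-12-16 \ B = 2021-12-10 through 2021-12-14, 2021-12-16 through 2021-12-16.

2021-11-19 through 2021-11-19, 2021-11-26 through 2021-12-02, 2021-12-10 through 2021-12-14, 2021-12-16 through 2021-12-16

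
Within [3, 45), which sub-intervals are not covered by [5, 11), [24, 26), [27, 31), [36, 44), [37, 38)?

Covered (merged): [5, 11), [24, 26), [27, 31), [36, 44).
Uncovered inside [3, 45): [3, 5), [11, 24), [26, 27), [31, 36), [44, 45).

[3, 5) ∪ [11, 24) ∪ [26, 27) ∪ [31, 36) ∪ [44, 45)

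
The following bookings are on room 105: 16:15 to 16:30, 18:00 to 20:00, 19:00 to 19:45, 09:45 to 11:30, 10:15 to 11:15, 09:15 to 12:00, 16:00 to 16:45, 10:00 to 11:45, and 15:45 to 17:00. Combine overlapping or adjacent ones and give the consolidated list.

09:15–12:00, 15:45–17:00, 18:00–20:00

Sort by start: 09:15–12:00, 09:45–11:30, 10:00–11:45, 10:15–11:15, 15:45–17:00, 16:00–16:45, 16:15–16:30, 18:00–20:00, 19:00–19:45.
09:45–11:30 overlaps/touches 09:15–12:00 → extend to 09:15–12:00.
10:00–11:45 overlaps/touches 09:15–12:00 → extend to 09:15–12:00.
10:15–11:15 overlaps/touches 09:15–12:00 → extend to 09:15–12:00.
15:45–17:00 is disjoint → start new block.
16:00–16:45 overlaps/touches 15:45–17:00 → extend to 15:45–17:00.
16:15–16:30 overlaps/touches 15:45–17:00 → extend to 15:45–17:00.
18:00–20:00 is disjoint → start new block.
19:00–19:45 overlaps/touches 18:00–20:00 → extend to 18:00–20:00.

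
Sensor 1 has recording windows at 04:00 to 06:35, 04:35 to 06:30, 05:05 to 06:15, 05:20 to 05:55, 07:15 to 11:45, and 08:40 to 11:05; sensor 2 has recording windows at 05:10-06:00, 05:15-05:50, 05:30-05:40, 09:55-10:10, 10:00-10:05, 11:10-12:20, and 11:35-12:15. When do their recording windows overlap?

First set merges to 04:00–06:35, 07:15–11:45.
Second set merges to 05:10–06:00, 09:55–10:10, 11:10–12:20.
04:00–06:35 meets the second set on 05:10–06:00.
07:15–11:45 meets the second set on 09:55–10:10, 11:10–11:45.

05:10–06:00, 09:55–10:10, 11:10–11:45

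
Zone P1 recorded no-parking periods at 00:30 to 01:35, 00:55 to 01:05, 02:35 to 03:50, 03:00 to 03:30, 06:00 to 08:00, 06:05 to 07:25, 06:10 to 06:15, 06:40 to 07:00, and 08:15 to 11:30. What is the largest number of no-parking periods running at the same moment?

Sweep endpoints in order; track running count of active intervals.
Peak of 3 reached at 06:10.

3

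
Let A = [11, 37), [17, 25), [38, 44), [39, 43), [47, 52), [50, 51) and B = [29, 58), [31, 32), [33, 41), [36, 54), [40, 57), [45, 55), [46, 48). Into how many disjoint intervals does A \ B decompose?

1

Merge the first list: [11, 37), [38, 44), [47, 52).
Merge the second list: [29, 58).
A \ B = [11, 29).
That is 1 disjoint piece.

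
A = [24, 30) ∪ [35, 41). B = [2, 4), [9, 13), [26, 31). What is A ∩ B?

[26, 30)

[24, 30) meets the second set on [26, 30).
[35, 41): no overlap with the second set.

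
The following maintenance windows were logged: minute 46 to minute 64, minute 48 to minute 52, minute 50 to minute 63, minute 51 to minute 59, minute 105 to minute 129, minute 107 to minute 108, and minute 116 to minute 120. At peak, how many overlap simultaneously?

Sweep endpoints in order; track running count of active intervals.
Peak of 4 reached at minute 51.

4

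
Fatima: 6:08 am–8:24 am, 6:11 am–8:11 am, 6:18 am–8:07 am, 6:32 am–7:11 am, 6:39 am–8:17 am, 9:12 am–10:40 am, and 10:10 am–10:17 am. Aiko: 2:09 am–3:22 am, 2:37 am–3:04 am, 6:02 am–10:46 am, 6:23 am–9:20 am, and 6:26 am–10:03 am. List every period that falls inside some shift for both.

First set merges to 6:08 am–8:24 am, 9:12 am–10:40 am.
Second set merges to 2:09 am–3:22 am, 6:02 am–10:46 am.
6:08 am–8:24 am ∩ B → 6:08 am–8:24 am.
9:12 am–10:40 am ∩ B → 9:12 am–10:40 am.

6:08 am–8:24 am, 9:12 am–10:40 am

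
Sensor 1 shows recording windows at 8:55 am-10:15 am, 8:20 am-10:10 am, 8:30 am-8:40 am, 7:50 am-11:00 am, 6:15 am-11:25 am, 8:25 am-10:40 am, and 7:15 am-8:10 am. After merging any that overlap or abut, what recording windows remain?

Sort by start: 6:15 am–11:25 am, 7:15 am–8:10 am, 7:50 am–11:00 am, 8:20 am–10:10 am, 8:25 am–10:40 am, 8:30 am–8:40 am, 8:55 am–10:15 am.
7:15 am–8:10 am overlaps/touches 6:15 am–11:25 am → extend to 6:15 am–11:25 am.
7:50 am–11:00 am overlaps/touches 6:15 am–11:25 am → extend to 6:15 am–11:25 am.
8:20 am–10:10 am overlaps/touches 6:15 am–11:25 am → extend to 6:15 am–11:25 am.
8:25 am–10:40 am overlaps/touches 6:15 am–11:25 am → extend to 6:15 am–11:25 am.
8:30 am–8:40 am overlaps/touches 6:15 am–11:25 am → extend to 6:15 am–11:25 am.
8:55 am–10:15 am overlaps/touches 6:15 am–11:25 am → extend to 6:15 am–11:25 am.

6:15 am–11:25 am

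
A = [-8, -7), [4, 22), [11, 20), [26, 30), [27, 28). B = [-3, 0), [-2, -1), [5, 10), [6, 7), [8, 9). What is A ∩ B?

Merge the first list: [-8, -7), [4, 22), [26, 30).
Merge the second list: [-3, 0), [5, 10).
[-8, -7) falls entirely outside B.
[4, 22) overlaps B on [5, 10).
[26, 30) falls entirely outside B.

[5, 10)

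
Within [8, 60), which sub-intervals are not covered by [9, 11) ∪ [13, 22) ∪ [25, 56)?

[8, 9) ∪ [11, 13) ∪ [22, 25) ∪ [56, 60)

Covered (merged): [9, 11), [13, 22), [25, 56).
Complement within [8, 60): [8, 9), [11, 13), [22, 25), [56, 60).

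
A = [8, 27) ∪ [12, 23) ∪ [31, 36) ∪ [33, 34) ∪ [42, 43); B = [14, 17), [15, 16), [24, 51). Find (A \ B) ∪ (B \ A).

[8, 14) ∪ [17, 24) ∪ [27, 31) ∪ [36, 42) ∪ [43, 51)

Merge the first list: [8, 27), [31, 36), [42, 43).
Merge the second list: [14, 17), [24, 51).
Only in the first: [8, 14), [17, 24).
Only in the second: [27, 31), [36, 42), [43, 51).
Together these are the periods covered by exactly one.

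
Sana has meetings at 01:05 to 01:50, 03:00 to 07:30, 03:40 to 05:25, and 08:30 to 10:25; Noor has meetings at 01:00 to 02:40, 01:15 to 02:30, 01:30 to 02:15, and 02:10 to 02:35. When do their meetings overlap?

01:05–01:50

Merge the first list: 01:05–01:50, 03:00–07:30, 08:30–10:25.
Merge the second list: 01:00–02:40.
01:05–01:50 ∩ B → 01:05–01:50.
03:00–07:30 meets no B interval.
08:30–10:25 meets no B interval.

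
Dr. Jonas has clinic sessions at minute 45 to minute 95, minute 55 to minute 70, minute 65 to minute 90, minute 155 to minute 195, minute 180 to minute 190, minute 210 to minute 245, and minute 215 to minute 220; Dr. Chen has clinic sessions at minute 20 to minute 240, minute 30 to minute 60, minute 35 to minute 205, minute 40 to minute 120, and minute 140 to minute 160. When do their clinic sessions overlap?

A, merged: minute 45 to minute 95, minute 155 to minute 195, minute 210 to minute 245.
B, merged: minute 20 to minute 240.
minute 45 to minute 95 overlaps B on minute 45 to minute 95.
minute 155 to minute 195 overlaps B on minute 155 to minute 195.
minute 210 to minute 245 overlaps B on minute 210 to minute 240.

minute 45 to minute 95, minute 155 to minute 195, minute 210 to minute 240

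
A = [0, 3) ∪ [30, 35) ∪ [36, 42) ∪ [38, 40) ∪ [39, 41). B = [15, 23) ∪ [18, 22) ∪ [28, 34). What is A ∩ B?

Merge the first list: [0, 3), [30, 35), [36, 42).
Merge the second list: [15, 23), [28, 34).
[0, 3) meets no B interval.
[30, 35) ∩ B → [30, 34).
[36, 42) meets no B interval.

[30, 34)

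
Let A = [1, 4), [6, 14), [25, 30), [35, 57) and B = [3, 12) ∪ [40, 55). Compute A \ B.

[1, 4) minus B → [1, 3).
[6, 14) minus B → [12, 14).
[25, 30): no B overlap → unchanged.
[35, 57) minus B → [35, 40), [55, 57).

[1, 3) ∪ [12, 14) ∪ [25, 30) ∪ [35, 40) ∪ [55, 57)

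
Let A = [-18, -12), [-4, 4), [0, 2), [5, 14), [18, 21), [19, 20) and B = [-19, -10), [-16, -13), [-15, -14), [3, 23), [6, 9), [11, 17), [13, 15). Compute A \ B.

Merge the first list: [-18, -12), [-4, 4), [5, 14), [18, 21).
Merge the second list: [-19, -10), [3, 23).
[-18, -12): fully covered by B → removed.
[-4, 4) minus B → [-4, 3).
[5, 14): fully covered by B → removed.
[18, 21): fully covered by B → removed.

[-4, 3)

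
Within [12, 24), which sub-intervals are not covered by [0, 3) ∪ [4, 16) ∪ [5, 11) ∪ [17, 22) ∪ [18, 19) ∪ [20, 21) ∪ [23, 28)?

Covered (merged): [0, 3), [4, 16), [17, 22), [23, 28).
Uncovered inside [12, 24): [16, 17), [22, 23).

[16, 17) ∪ [22, 23)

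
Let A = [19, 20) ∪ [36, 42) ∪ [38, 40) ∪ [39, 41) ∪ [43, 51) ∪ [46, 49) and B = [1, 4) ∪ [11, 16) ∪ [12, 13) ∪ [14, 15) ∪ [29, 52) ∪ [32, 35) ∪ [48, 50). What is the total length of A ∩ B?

First set merges to [19, 20), [36, 42), [43, 51).
Second set merges to [1, 4), [11, 16), [29, 52).
A ∩ B = [36, 42), [43, 51).
Total: 6 + 8 = 14.

14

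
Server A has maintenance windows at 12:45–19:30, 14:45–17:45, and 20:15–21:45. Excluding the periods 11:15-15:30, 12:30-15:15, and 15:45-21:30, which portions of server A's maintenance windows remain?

15:30–15:45, 21:30–21:45

Merge the first list: 12:45–19:30, 20:15–21:45.
Merge the second list: 11:15–15:30, 15:45–21:30.
12:45–19:30 \ B = 15:30–15:45.
20:15–21:45 \ B = 21:30–21:45.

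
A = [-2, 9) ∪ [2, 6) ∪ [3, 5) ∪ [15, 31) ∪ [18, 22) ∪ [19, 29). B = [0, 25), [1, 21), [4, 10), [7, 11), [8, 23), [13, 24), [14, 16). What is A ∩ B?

[0, 9) ∪ [15, 25)

A, merged: [-2, 9), [15, 31).
B, merged: [0, 25).
[-2, 9) overlaps B on [0, 9).
[15, 31) overlaps B on [15, 25).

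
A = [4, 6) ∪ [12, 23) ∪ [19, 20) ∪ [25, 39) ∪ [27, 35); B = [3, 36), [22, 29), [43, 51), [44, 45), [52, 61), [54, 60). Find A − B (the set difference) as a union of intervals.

Merge the first list: [4, 6), [12, 23), [25, 39).
Merge the second list: [3, 36), [43, 51), [52, 61).
[4, 6) lies entirely inside B → drops out.
[12, 23) lies entirely inside B → drops out.
[25, 39) with B removed leaves [36, 39).

[36, 39)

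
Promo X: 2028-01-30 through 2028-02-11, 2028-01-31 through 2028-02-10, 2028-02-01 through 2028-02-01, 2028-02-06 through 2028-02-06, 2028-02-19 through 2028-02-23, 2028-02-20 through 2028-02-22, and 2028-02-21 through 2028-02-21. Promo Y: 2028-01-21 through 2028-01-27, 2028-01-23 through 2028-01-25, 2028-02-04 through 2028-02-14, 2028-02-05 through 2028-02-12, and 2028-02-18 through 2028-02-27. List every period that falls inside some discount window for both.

2028-02-04 through 2028-02-11, 2028-02-19 through 2028-02-23

A, merged: 2028-01-30 through 2028-02-11, 2028-02-19 through 2028-02-23.
B, merged: 2028-01-21 through 2028-01-27, 2028-02-04 through 2028-02-14, 2028-02-18 through 2028-02-27.
2028-01-30 through 2028-02-11 meets the second set on 2028-02-04 through 2028-02-11.
2028-02-19 through 2028-02-23 meets the second set on 2028-02-19 through 2028-02-23.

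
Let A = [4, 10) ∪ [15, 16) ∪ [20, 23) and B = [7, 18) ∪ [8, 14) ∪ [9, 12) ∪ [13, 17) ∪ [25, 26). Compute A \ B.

B, merged: [7, 18), [25, 26).
[4, 10) with B removed leaves [4, 7).
[15, 16) lies entirely inside B → drops out.
[20, 23) is untouched.

[4, 7) ∪ [20, 23)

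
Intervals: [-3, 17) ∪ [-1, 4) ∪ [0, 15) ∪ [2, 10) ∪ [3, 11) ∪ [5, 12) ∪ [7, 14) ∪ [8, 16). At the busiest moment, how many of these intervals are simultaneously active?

At 8, 7 of the intervals are simultaneously active.
No point has more.

7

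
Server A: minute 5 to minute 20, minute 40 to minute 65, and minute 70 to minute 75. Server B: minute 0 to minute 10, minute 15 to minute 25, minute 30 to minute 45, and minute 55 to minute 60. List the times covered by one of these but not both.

Only in the first: minute 10 to minute 15, minute 45 to minute 55, minute 60 to minute 65, minute 70 to minute 75.
Only in the second: minute 0 to minute 5, minute 20 to minute 25, minute 30 to minute 40.
Together these are the periods covered by exactly one.

minute 0 to minute 5, minute 10 to minute 15, minute 20 to minute 25, minute 30 to minute 40, minute 45 to minute 55, minute 60 to minute 65, minute 70 to minute 75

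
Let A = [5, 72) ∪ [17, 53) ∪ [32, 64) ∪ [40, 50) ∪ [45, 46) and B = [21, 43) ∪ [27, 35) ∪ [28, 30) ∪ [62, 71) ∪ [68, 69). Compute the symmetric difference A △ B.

[5, 21) ∪ [43, 62) ∪ [71, 72)

A, merged: [5, 72).
B, merged: [21, 43), [62, 71).
A \ B = [5, 21), [43, 62), [71, 72).
B \ A = none.
Union of the two gives the symmetric difference.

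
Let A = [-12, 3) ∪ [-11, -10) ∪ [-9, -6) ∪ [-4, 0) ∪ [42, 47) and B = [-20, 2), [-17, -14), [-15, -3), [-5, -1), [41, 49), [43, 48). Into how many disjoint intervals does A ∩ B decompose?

First set merges to [-12, 3), [42, 47).
Second set merges to [-20, 2), [41, 49).
A ∩ B = [-12, 2), [42, 47).
That is 2 disjoint pieces.

2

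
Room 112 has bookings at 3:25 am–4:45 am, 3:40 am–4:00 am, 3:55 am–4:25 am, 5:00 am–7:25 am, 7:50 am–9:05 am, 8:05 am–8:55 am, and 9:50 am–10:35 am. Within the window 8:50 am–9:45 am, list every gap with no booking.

9:05 am-9:45 am

Covered (merged): 3:25 am-4:45 am, 5:00 am-7:25 am, 7:50 am-9:05 am, 9:50 am-10:35 am.
Complement within 8:50 am-9:45 am: 9:05 am-9:45 am.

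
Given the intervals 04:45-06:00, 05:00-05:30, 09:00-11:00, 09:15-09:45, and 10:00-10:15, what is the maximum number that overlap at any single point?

2

Sweep endpoints in order; track running count of active intervals.
Peak of 2 reached at 05:00.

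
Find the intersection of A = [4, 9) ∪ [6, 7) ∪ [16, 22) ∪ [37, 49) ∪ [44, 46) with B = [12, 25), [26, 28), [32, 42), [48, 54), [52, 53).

[16, 22) ∪ [37, 42) ∪ [48, 49)

Merge the first list: [4, 9), [16, 22), [37, 49).
Merge the second list: [12, 25), [26, 28), [32, 42), [48, 54).
[4, 9): no overlap with the second set.
[16, 22) meets the second set on [16, 22).
[37, 49) meets the second set on [37, 42), [48, 49).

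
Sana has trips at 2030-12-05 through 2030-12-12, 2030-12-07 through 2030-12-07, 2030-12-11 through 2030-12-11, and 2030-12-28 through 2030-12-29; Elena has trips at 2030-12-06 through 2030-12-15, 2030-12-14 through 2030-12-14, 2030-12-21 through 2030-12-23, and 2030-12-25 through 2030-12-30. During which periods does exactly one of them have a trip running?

First set merges to 2030-12-05 through 2030-12-12, 2030-12-28 through 2030-12-29.
Second set merges to 2030-12-06 through 2030-12-15, 2030-12-21 through 2030-12-23, 2030-12-25 through 2030-12-30.
Only in the first: 2030-12-05 through 2030-12-05.
Only in the second: 2030-12-13 through 2030-12-15, 2030-12-21 through 2030-12-23, 2030-12-25 through 2030-12-27, 2030-12-30 through 2030-12-30.
Together these are the periods covered by exactly one.

2030-12-05 through 2030-12-05, 2030-12-13 through 2030-12-15, 2030-12-21 through 2030-12-23, 2030-12-25 through 2030-12-27, 2030-12-30 through 2030-12-30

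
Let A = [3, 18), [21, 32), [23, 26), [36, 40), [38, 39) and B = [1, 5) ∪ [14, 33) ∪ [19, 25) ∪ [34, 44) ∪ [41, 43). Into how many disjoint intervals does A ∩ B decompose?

4

A, merged: [3, 18), [21, 32), [36, 40).
B, merged: [1, 5), [14, 33), [34, 44).
A ∩ B = [3, 5), [14, 18), [21, 32), [36, 40).
That is 4 disjoint pieces.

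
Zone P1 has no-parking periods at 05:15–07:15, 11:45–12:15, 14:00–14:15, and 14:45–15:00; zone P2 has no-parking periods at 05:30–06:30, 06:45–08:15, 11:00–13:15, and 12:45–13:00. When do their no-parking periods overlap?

B, merged: 05:30–06:30, 06:45–08:15, 11:00–13:15.
05:15–07:15 ∩ B → 05:30–06:30, 06:45–07:15.
11:45–12:15 ∩ B → 11:45–12:15.
14:00–14:15 meets no B interval.
14:45–15:00 meets no B interval.

05:30–06:30, 06:45–07:15, 11:45–12:15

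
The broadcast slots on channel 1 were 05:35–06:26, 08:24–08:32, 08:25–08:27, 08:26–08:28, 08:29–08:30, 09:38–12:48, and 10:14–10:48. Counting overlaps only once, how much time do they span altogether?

Merged: 05:35–06:26, 08:24–08:32, 09:38–12:48.
Lengths: 51 min + 8 min + 3 h 10 min = 4 h 9 min.

4 h 9 min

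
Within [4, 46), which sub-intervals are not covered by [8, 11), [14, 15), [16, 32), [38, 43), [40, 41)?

[4, 8) ∪ [11, 14) ∪ [15, 16) ∪ [32, 38) ∪ [43, 46)

Covered (merged): [8, 11), [14, 15), [16, 32), [38, 43).
Uncovered inside [4, 46): [4, 8), [11, 14), [15, 16), [32, 38), [43, 46).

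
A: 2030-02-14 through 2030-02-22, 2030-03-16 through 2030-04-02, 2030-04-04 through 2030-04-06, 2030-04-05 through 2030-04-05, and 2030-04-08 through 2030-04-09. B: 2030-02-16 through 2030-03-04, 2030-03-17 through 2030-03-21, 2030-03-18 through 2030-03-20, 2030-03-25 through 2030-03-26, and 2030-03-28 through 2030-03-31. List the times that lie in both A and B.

2030-02-16 through 2030-02-22, 2030-03-17 through 2030-03-21, 2030-03-25 through 2030-03-26, 2030-03-28 through 2030-03-31

First set merges to 2030-02-14 through 2030-02-22, 2030-03-16 through 2030-04-02, 2030-04-04 through 2030-04-06, 2030-04-08 through 2030-04-09.
Second set merges to 2030-02-16 through 2030-03-04, 2030-03-17 through 2030-03-21, 2030-03-25 through 2030-03-26, 2030-03-28 through 2030-03-31.
2030-02-14 through 2030-02-22 ∩ B → 2030-02-16 through 2030-02-22.
2030-03-16 through 2030-04-02 ∩ B → 2030-03-17 through 2030-03-21, 2030-03-25 through 2030-03-26, 2030-03-28 through 2030-03-31.
2030-04-04 through 2030-04-06 meets no B interval.
2030-04-08 through 2030-04-09 meets no B interval.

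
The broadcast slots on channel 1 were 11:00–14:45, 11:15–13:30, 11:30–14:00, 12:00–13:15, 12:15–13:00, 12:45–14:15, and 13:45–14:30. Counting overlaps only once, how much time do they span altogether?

3 h 45 min

Merged: 11:00-14:45.
Length: 3 h 45 min.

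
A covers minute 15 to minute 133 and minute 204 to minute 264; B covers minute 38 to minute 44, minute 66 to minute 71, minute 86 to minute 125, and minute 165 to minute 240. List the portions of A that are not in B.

minute 15 to minute 133 with B removed leaves minute 15 to minute 38, minute 44 to minute 66, minute 71 to minute 86, minute 125 to minute 133.
minute 204 to minute 264 with B removed leaves minute 240 to minute 264.

minute 15 to minute 38, minute 44 to minute 66, minute 71 to minute 86, minute 125 to minute 133, minute 240 to minute 264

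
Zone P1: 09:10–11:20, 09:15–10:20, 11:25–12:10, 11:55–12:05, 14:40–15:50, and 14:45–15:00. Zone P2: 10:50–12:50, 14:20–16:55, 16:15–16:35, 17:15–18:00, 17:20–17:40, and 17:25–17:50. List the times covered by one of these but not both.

09:10–10:50, 11:20–11:25, 12:10–12:50, 14:20–14:40, 15:50–16:55, 17:15–18:00

First set merges to 09:10–11:20, 11:25–12:10, 14:40–15:50.
Second set merges to 10:50–12:50, 14:20–16:55, 17:15–18:00.
Only in the first: 09:10–10:50.
Only in the second: 11:20–11:25, 12:10–12:50, 14:20–14:40, 15:50–16:55, 17:15–18:00.
Together these are the periods covered by exactly one.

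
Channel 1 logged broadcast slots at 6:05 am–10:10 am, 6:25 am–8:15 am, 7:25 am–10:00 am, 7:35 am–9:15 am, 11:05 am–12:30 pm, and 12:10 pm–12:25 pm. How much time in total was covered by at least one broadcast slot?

Merged: 6:05 am-10:10 am, 11:05 am-12:30 pm.
Lengths: 4 h 5 min + 1 h 25 min = 5 h 30 min.

5 h 30 min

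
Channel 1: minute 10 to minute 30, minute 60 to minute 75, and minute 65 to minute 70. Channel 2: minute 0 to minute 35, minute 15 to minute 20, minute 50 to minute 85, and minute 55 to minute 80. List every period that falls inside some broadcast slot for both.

A, merged: minute 10 to minute 30, minute 60 to minute 75.
B, merged: minute 0 to minute 35, minute 50 to minute 85.
minute 10 to minute 30 overlaps B on minute 10 to minute 30.
minute 60 to minute 75 overlaps B on minute 60 to minute 75.

minute 10 to minute 30, minute 60 to minute 75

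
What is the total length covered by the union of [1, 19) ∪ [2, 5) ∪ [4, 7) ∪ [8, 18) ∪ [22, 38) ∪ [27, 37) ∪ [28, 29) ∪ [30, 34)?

34

Merged: [1, 19), [22, 38).
Lengths: 18 + 16 = 34.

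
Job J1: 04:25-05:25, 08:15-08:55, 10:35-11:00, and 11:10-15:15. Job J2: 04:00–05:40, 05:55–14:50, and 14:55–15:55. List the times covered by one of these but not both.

A but not B: 14:50-14:55.
B but not A: 04:00-04:25, 05:25-05:40, 05:55-08:15, 08:55-10:35, 11:00-11:10, 15:15-15:55.
Combining gives A △ B.

04:00-04:25, 05:25-05:40, 05:55-08:15, 08:55-10:35, 11:00-11:10, 14:50-14:55, 15:15-15:55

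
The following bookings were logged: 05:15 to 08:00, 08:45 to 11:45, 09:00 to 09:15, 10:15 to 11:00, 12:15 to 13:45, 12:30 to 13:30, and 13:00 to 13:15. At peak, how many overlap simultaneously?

3

Sweep endpoints in order; track running count of active intervals.
Peak of 3 reached at 13:00.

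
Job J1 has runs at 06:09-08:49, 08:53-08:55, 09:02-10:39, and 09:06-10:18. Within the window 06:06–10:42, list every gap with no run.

The merged coverage is 06:09–08:49, 08:53–08:55, 09:02–10:39.
Gaps within 06:06–10:42: 06:06–06:09, 08:49–08:53, 08:55–09:02, 10:39–10:42.

06:06–06:09, 08:49–08:53, 08:55–09:02, 10:39–10:42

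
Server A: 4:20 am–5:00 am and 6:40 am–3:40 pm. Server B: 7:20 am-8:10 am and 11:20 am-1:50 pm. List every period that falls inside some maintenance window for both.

7:20 am-8:10 am, 11:20 am-1:50 pm

4:20 am-5:00 am falls entirely outside B.
6:40 am-3:40 pm overlaps B on 7:20 am-8:10 am, 11:20 am-1:50 pm.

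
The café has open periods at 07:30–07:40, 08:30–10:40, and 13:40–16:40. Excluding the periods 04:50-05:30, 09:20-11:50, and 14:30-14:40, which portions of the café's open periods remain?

07:30–07:40, 08:30–09:20, 13:40–14:30, 14:40–16:40

07:30–07:40: no B overlap → unchanged.
08:30–10:40 minus B → 08:30–09:20.
13:40–16:40 minus B → 13:40–14:30, 14:40–16:40.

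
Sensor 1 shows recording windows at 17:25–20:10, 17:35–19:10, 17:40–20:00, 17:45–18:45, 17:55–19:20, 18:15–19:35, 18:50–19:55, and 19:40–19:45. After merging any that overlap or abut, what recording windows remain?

17:35-19:10 overlaps/touches 17:25-20:10 → extend to 17:25-20:10.
17:40-20:00 overlaps/touches 17:25-20:10 → extend to 17:25-20:10.
17:45-18:45 overlaps/touches 17:25-20:10 → extend to 17:25-20:10.
17:55-19:20 overlaps/touches 17:25-20:10 → extend to 17:25-20:10.
18:15-19:35 overlaps/touches 17:25-20:10 → extend to 17:25-20:10.
18:50-19:55 overlaps/touches 17:25-20:10 → extend to 17:25-20:10.
19:40-19:45 overlaps/touches 17:25-20:10 → extend to 17:25-20:10.

17:25-20:10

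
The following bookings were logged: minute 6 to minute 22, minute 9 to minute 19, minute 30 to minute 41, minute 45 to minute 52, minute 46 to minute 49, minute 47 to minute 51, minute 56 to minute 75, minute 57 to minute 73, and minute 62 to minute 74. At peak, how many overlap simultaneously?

Sweep endpoints in order; track running count of active intervals.
Peak of 3 reached at minute 47.

3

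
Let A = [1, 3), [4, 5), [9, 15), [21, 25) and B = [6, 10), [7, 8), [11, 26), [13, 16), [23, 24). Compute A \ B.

[1, 3) ∪ [4, 5) ∪ [10, 11)

Second set merges to [6, 10), [11, 26).
[1, 3): no B overlap → unchanged.
[4, 5): no B overlap → unchanged.
[9, 15) minus B → [10, 11).
[21, 25): fully covered by B → removed.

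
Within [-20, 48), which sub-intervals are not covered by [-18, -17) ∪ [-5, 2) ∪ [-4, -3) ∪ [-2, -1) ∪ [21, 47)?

[-20, -18) ∪ [-17, -5) ∪ [2, 21) ∪ [47, 48)

Covered (merged): [-18, -17), [-5, 2), [21, 47).
Uncovered inside [-20, 48): [-20, -18), [-17, -5), [2, 21), [47, 48).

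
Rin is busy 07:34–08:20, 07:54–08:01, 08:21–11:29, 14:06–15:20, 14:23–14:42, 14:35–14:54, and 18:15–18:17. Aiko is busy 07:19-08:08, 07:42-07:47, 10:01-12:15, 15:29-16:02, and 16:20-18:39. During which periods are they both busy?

07:34–08:08, 10:01–11:29, 18:15–18:17

First set merges to 07:34–08:20, 08:21–11:29, 14:06–15:20, 18:15–18:17.
Second set merges to 07:19–08:08, 10:01–12:15, 15:29–16:02, 16:20–18:39.
07:34–08:20 overlaps B on 07:34–08:08.
08:21–11:29 overlaps B on 10:01–11:29.
14:06–15:20 falls entirely outside B.
18:15–18:17 overlaps B on 18:15–18:17.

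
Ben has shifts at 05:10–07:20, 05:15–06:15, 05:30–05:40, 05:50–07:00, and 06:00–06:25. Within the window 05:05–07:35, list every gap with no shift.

Covered (merged): 05:10-07:20.
Complement within 05:05-07:35: 05:05-05:10, 07:20-07:35.

05:05-05:10, 07:20-07:35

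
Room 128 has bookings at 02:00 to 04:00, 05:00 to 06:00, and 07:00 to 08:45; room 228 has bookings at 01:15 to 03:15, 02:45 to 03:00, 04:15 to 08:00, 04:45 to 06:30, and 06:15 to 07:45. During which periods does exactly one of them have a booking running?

Merge the second list: 01:15–03:15, 04:15–08:00.
A but not B: 03:15–04:00, 08:00–08:45.
B but not A: 01:15–02:00, 04:15–05:00, 06:00–07:00.
Combining gives A △ B.

01:15–02:00, 03:15–04:00, 04:15–05:00, 06:00–07:00, 08:00–08:45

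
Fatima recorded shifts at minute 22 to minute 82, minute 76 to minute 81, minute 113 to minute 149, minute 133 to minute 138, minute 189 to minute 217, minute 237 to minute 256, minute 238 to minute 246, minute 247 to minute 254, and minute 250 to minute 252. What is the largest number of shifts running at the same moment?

Walk the sorted start/end points keeping a running depth.
The depth first hits 3 at minute 250.

3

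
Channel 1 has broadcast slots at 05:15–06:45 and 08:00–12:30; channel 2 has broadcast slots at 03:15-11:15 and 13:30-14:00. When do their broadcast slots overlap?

05:15-06:45, 08:00-11:15

05:15-06:45 ∩ B → 05:15-06:45.
08:00-12:30 ∩ B → 08:00-11:15.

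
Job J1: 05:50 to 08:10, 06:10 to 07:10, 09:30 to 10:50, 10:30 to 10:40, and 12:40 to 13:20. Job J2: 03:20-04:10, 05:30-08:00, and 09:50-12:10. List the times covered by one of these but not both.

03:20–04:10, 05:30–05:50, 08:00–08:10, 09:30–09:50, 10:50–12:10, 12:40–13:20

First set merges to 05:50–08:10, 09:30–10:50, 12:40–13:20.
Only in the first: 08:00–08:10, 09:30–09:50, 12:40–13:20.
Only in the second: 03:20–04:10, 05:30–05:50, 10:50–12:10.
Together these are the periods covered by exactly one.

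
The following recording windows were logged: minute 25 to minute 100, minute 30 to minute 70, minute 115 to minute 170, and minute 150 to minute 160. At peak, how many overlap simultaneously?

2

Walk the sorted start/end points keeping a running depth.
The depth first hits 2 at minute 30.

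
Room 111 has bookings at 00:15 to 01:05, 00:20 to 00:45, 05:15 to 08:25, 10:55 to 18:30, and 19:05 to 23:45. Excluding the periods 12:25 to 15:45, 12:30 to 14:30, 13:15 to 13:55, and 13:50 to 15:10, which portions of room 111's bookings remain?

00:15-01:05, 05:15-08:25, 10:55-12:25, 15:45-18:30, 19:05-23:45

Merge the first list: 00:15-01:05, 05:15-08:25, 10:55-18:30, 19:05-23:45.
Merge the second list: 12:25-15:45.
00:15-01:05 is untouched.
05:15-08:25 is untouched.
10:55-18:30 with B removed leaves 10:55-12:25, 15:45-18:30.
19:05-23:45 is untouched.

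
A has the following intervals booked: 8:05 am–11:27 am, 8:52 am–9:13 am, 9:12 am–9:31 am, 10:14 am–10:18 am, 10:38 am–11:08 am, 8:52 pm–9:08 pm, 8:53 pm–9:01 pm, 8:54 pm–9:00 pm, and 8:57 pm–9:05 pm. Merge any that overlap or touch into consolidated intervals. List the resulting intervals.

8:52 am–9:13 am overlaps/touches 8:05 am–11:27 am → extend to 8:05 am–11:27 am.
9:12 am–9:31 am overlaps/touches 8:05 am–11:27 am → extend to 8:05 am–11:27 am.
10:14 am–10:18 am overlaps/touches 8:05 am–11:27 am → extend to 8:05 am–11:27 am.
10:38 am–11:08 am overlaps/touches 8:05 am–11:27 am → extend to 8:05 am–11:27 am.
8:52 pm–9:08 pm is disjoint → start new block.
8:53 pm–9:01 pm overlaps/touches 8:52 pm–9:08 pm → extend to 8:52 pm–9:08 pm.
8:54 pm–9:00 pm overlaps/touches 8:52 pm–9:08 pm → extend to 8:52 pm–9:08 pm.
8:57 pm–9:05 pm overlaps/touches 8:52 pm–9:08 pm → extend to 8:52 pm–9:08 pm.

8:05 am–11:27 am, 8:52 pm–9:08 pm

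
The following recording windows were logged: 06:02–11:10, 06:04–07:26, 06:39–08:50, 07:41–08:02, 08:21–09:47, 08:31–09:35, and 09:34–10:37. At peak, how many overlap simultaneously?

At 08:31, 4 of the intervals are simultaneously active.
No point has more.

4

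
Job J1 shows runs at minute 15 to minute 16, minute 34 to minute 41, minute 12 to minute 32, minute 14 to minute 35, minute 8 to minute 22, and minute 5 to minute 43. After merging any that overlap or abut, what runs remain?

Sort by start: minute 5 to minute 43, minute 8 to minute 22, minute 12 to minute 32, minute 14 to minute 35, minute 15 to minute 16, minute 34 to minute 41.
minute 8 to minute 22 overlaps/touches minute 5 to minute 43 → extend to minute 5 to minute 43.
minute 12 to minute 32 overlaps/touches minute 5 to minute 43 → extend to minute 5 to minute 43.
minute 14 to minute 35 overlaps/touches minute 5 to minute 43 → extend to minute 5 to minute 43.
minute 15 to minute 16 overlaps/touches minute 5 to minute 43 → extend to minute 5 to minute 43.
minute 34 to minute 41 overlaps/touches minute 5 to minute 43 → extend to minute 5 to minute 43.

minute 5 to minute 43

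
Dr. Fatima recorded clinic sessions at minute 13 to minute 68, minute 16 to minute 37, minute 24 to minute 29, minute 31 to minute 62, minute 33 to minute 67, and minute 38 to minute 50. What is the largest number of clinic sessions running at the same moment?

Walk the sorted start/end points keeping a running depth.
The depth first hits 4 at minute 33.

4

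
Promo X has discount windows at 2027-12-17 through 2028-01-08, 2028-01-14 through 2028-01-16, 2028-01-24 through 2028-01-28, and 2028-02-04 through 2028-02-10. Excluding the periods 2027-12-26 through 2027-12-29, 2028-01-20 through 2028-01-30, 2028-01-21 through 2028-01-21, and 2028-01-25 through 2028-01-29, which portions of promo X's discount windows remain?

2027-12-17 through 2027-12-25, 2027-12-30 through 2028-01-08, 2028-01-14 through 2028-01-16, 2028-02-04 through 2028-02-10

B, merged: 2027-12-26 through 2027-12-29, 2028-01-20 through 2028-01-30.
2027-12-17 through 2028-01-08 \ B = 2027-12-17 through 2027-12-25, 2027-12-30 through 2028-01-08.
2028-01-14 through 2028-01-16: nothing removed.
2028-01-24 through 2028-01-28: entirely removed.
2028-02-04 through 2028-02-10: nothing removed.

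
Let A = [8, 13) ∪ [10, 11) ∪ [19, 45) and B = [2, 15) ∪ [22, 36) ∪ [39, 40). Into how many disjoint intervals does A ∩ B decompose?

3

Merge the first list: [8, 13), [19, 45).
A ∩ B = [8, 13), [22, 36), [39, 40).
That is 3 disjoint pieces.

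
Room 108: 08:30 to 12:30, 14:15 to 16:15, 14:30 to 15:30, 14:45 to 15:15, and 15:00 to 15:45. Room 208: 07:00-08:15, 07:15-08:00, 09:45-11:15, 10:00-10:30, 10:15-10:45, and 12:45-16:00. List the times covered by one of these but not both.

07:00–08:15, 08:30–09:45, 11:15–12:30, 12:45–14:15, 16:00–16:15

First set merges to 08:30–12:30, 14:15–16:15.
Second set merges to 07:00–08:15, 09:45–11:15, 12:45–16:00.
A \ B = 08:30–09:45, 11:15–12:30, 16:00–16:15.
B \ A = 07:00–08:15, 12:45–14:15.
Union of the two gives the symmetric difference.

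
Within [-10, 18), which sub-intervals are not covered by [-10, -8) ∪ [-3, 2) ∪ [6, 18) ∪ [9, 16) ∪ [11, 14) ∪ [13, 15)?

[-8, -3) ∪ [2, 6)

The merged coverage is [-10, -8), [-3, 2), [6, 18).
Uncovered inside [-10, 18): [-8, -3), [2, 6).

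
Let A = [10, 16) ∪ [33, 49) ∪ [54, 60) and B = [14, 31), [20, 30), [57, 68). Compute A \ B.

[10, 14) ∪ [33, 49) ∪ [54, 57)

Second set merges to [14, 31), [57, 68).
[10, 16) minus B → [10, 14).
[33, 49): no B overlap → unchanged.
[54, 60) minus B → [54, 57).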